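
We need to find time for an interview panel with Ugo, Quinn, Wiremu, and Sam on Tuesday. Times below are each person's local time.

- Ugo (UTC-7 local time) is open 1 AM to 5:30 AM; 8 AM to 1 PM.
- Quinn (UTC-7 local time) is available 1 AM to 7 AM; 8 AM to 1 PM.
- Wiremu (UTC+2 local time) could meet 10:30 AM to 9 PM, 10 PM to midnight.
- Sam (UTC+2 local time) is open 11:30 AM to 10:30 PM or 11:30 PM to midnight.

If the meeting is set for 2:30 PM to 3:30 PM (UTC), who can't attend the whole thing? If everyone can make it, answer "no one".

Quinn, Ugo

Ugo in UTC: 08:00-12:30, 15:00-20:00 (add 7h to convert from UTC-7).
Quinn in UTC: 08:00-14:00, 15:00-20:00 (add 7h to convert from UTC-7).
Wiremu in UTC: 08:30-19:00, 20:00-22:00 (subtract 2h to convert from UTC+2).
Sam in UTC: 09:30-20:30, 21:30-22:00 (subtract 2h to convert from UTC+2).
Ugo: not fully free for 14:30-15:30. Quinn: not fully free for 14:30-15:30. Wiremu: free for 14:30-15:30. Sam: free for 14:30-15:30.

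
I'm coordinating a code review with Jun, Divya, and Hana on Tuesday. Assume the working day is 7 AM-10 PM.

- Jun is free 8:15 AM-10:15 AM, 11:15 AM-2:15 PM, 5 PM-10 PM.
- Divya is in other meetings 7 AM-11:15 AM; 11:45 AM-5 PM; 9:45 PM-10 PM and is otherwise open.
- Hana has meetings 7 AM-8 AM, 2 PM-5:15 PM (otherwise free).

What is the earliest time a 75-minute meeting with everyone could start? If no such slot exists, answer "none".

17:15

Jun free: 08:15-10:15, 11:15-14:15, 17:00-22:00.
Divya free: 11:15-11:45, 17:00-21:45 (invert busy blocks within the working day).
Hana free: 08:00-14:00, 17:15-22:00 (invert busy blocks within the working day).
Jun ∩ Divya: 11:15-11:45, 17:00-21:45.
Jun ∩ Divya ∩ Hana: 11:15-11:45, 17:15-21:45.
So the common availability across everyone is 11:15-11:45, 17:15-21:45.
The first common window of at least 75 minutes is 17:15-21:45, so the earliest start is 17:15.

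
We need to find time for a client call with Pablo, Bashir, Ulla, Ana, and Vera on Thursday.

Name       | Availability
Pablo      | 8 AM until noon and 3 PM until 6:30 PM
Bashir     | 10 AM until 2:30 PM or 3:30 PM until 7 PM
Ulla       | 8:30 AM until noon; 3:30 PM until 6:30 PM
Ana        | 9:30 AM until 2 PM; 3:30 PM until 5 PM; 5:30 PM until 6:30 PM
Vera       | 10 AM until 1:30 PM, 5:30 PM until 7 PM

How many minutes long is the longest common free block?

120

Pablo ∩ Bashir: 10:00-12:00, 15:30-18:30.
Pablo ∩ Bashir ∩ Ulla: 10:00-12:00, 15:30-18:30.
Pablo ∩ Bashir ∩ Ulla ∩ Ana: 10:00-12:00, 15:30-17:00, 17:30-18:30.
Pablo ∩ Bashir ∩ Ulla ∩ Ana ∩ Vera: 10:00-12:00, 17:30-18:30.
Those are the intersection windows.
The longest is 10:00-12:00 at 120 minutes.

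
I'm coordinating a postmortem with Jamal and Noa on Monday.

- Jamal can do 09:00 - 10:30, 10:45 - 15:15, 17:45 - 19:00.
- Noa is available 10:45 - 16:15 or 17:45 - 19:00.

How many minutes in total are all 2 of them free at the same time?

345

Jamal ∩ Noa: 10:45-15:15, 17:45-19:00.
Summing the common windows: 270 + 75 = 345 minutes.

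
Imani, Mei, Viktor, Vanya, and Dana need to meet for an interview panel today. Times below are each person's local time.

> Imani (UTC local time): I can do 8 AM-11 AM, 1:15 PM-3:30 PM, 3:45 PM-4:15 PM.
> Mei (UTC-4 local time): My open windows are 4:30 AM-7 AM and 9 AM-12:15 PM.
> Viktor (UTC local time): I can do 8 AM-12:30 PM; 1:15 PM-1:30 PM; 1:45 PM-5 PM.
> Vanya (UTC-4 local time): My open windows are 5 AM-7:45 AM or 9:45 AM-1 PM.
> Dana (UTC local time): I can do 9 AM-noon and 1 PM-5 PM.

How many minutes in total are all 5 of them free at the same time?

Imani in UTC: 08:00-11:00, 13:15-15:30, 15:45-16:15.
Mei in UTC: 08:30-11:00, 13:00-16:15 (add 4h to convert from UTC-4).
Viktor in UTC: 08:00-12:30, 13:15-13:30, 13:45-17:00.
Vanya in UTC: 09:00-11:45, 13:45-17:00 (add 4h to convert from UTC-4).
Dana in UTC: 09:00-12:00, 13:00-17:00.
Imani ∩ Mei: 08:30-11:00, 13:15-15:30, 15:45-16:15.
Imani ∩ Mei ∩ Viktor: 08:30-11:00, 13:15-13:30, 13:45-15:30, 15:45-16:15.
Imani ∩ Mei ∩ Viktor ∩ Vanya: 09:00-11:00, 13:45-15:30, 15:45-16:15.
Imani ∩ Mei ∩ Viktor ∩ Vanya ∩ Dana: 09:00-11:00, 13:45-15:30, 15:45-16:15.
Summing the common windows: 120 + 105 + 30 = 255 minutes.

255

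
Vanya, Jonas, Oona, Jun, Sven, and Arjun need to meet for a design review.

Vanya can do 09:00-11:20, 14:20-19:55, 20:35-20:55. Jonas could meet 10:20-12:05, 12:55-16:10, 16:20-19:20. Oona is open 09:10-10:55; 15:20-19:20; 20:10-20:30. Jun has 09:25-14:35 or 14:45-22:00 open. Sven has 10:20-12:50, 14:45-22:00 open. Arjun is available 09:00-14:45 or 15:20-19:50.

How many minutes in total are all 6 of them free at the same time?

Vanya ∩ Jonas: 10:20-11:20, 14:20-16:10, 16:20-19:20.
Vanya ∩ Jonas ∩ Oona: 10:20-10:55, 15:20-16:10, 16:20-19:20.
Vanya ∩ Jonas ∩ Oona ∩ Jun: 10:20-10:55, 15:20-16:10, 16:20-19:20.
Vanya ∩ Jonas ∩ Oona ∩ Jun ∩ Sven: 10:20-10:55, 15:20-16:10, 16:20-19:20.
Vanya ∩ Jonas ∩ Oona ∩ Jun ∩ Sven ∩ Arjun: 10:20-10:55, 15:20-16:10, 16:20-19:20.
Summing the common windows: 35 + 50 + 180 = 265 minutes.

265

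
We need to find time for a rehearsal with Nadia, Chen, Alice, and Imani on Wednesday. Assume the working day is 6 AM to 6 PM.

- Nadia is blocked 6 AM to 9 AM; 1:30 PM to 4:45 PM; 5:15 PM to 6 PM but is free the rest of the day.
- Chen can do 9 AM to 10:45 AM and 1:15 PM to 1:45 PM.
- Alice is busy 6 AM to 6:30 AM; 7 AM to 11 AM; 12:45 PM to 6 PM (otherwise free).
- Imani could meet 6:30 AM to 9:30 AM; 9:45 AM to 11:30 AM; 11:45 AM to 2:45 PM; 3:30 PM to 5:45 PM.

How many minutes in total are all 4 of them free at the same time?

Nadia free: 09:00-13:30, 16:45-17:15 (invert busy blocks within the working day).
Chen free: 09:00-10:45, 13:15-13:45.
Alice free: 06:30-07:00, 11:00-12:45 (invert busy blocks within the working day).
Imani free: 06:30-09:30, 09:45-11:30, 11:45-14:45, 15:30-17:45.
Nadia ∩ Chen: 09:00-10:45, 13:15-13:30.
Nadia ∩ Chen ∩ Alice: ∅.
Nadia ∩ Chen ∩ Alice ∩ Imani: ∅.
There is no time when everyone is free.
There is no common window, so the total is 0 minutes.

0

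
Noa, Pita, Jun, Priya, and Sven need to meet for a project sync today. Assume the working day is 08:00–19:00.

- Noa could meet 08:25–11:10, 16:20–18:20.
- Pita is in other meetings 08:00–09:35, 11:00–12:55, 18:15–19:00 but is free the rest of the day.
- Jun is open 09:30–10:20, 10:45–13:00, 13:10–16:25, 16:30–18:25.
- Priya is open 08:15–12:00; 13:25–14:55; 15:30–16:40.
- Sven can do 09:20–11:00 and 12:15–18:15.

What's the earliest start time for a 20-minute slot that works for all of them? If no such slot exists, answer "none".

09:35

Noa free: 08:25-11:10, 16:20-18:20.
Pita free: 09:35-11:00, 12:55-18:15 (invert busy blocks within the working day).
Jun free: 09:30-10:20, 10:45-13:00, 13:10-16:25, 16:30-18:25.
Priya free: 08:15-12:00, 13:25-14:55, 15:30-16:40.
Sven free: 09:20-11:00, 12:15-18:15.
Noa ∩ Pita: 09:35-11:00, 16:20-18:15.
Noa ∩ Pita ∩ Jun: 09:35-10:20, 10:45-11:00, 16:20-16:25, 16:30-18:15.
Noa ∩ Pita ∩ Jun ∩ Priya: 09:35-10:20, 10:45-11:00, 16:20-16:25, 16:30-16:40.
Noa ∩ Pita ∩ Jun ∩ Priya ∩ Sven: 09:35-10:20, 10:45-11:00, 16:20-16:25, 16:30-16:40.
The first common window of at least 20 minutes is 09:35-10:20, so the earliest start is 09:35.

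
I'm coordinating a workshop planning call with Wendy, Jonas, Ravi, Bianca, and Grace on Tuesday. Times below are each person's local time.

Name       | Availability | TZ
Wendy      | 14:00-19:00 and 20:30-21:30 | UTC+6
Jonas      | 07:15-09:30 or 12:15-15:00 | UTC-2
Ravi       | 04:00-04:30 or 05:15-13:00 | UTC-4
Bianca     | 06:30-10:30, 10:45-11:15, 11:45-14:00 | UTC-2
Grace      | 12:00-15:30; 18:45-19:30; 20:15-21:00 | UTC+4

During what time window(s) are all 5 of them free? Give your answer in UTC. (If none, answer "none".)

Wendy in UTC: 08:00-13:00, 14:30-15:30 (subtract 6h to convert from UTC+6).
Jonas in UTC: 09:15-11:30, 14:15-17:00 (add 2h to convert from UTC-2).
Ravi in UTC: 08:00-08:30, 09:15-17:00 (add 4h to convert from UTC-4).
Bianca in UTC: 08:30-12:30, 12:45-13:15, 13:45-16:00 (add 2h to convert from UTC-2).
Grace in UTC: 08:00-11:30, 14:45-15:30, 16:15-17:00 (subtract 4h to convert from UTC+4).
Wendy ∩ Jonas: 09:15-11:30, 14:30-15:30.
Wendy ∩ Jonas ∩ Ravi: 09:15-11:30, 14:30-15:30.
Wendy ∩ Jonas ∩ Ravi ∩ Bianca: 09:15-11:30, 14:30-15:30.
Wendy ∩ Jonas ∩ Ravi ∩ Bianca ∩ Grace: 09:15-11:30, 14:45-15:30.

09:15-11:30, 14:45-15:30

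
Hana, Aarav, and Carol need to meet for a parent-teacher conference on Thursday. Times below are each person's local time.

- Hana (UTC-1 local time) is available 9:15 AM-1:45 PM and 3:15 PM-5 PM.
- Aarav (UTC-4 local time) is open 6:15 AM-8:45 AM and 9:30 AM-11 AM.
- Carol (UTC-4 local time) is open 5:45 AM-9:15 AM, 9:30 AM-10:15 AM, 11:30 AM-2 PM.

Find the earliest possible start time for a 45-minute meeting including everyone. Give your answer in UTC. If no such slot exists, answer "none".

10:15

Hana in UTC: 10:15-14:45, 16:15-18:00 (add 1h to convert from UTC-1).
Aarav in UTC: 10:15-12:45, 13:30-15:00 (add 4h to convert from UTC-4).
Carol in UTC: 09:45-13:15, 13:30-14:15, 15:30-18:00 (add 4h to convert from UTC-4).
Hana ∩ Aarav: 10:15-12:45, 13:30-14:45.
Hana ∩ Aarav ∩ Carol: 10:15-12:45, 13:30-14:15.
Those are the intersection windows.
The first common window of at least 45 minutes is 10:15-12:45, so the earliest start is 10:15.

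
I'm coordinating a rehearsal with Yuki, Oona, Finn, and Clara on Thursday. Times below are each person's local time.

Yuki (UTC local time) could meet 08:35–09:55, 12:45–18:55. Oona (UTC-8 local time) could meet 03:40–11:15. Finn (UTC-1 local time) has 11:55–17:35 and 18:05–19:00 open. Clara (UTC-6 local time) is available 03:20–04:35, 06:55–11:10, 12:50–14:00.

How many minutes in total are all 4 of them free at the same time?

Yuki in UTC: 08:35-09:55, 12:45-18:55.
Oona in UTC: 11:40-19:15 (add 8h to convert from UTC-8).
Finn in UTC: 12:55-18:35, 19:05-20:00 (add 1h to convert from UTC-1).
Clara in UTC: 09:20-10:35, 12:55-17:10, 18:50-20:00 (add 6h to convert from UTC-6).
Yuki ∩ Oona: 12:45-18:55.
Yuki ∩ Oona ∩ Finn: 12:55-18:35.
Yuki ∩ Oona ∩ Finn ∩ Clara: 12:55-17:10.
So the common availability across everyone is 12:55-17:10.
That's a single block of 255 minutes.

255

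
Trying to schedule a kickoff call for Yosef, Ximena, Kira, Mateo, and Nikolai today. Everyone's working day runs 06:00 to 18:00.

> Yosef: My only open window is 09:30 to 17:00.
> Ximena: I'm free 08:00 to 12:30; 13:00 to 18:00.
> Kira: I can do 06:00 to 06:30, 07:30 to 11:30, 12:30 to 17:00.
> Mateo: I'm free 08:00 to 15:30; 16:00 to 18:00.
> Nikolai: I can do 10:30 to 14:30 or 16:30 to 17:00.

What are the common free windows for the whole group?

10:30-11:30, 13:00-14:30, 16:30-17:00

Yosef ∩ Ximena: 09:30-12:30, 13:00-17:00.
Yosef ∩ Ximena ∩ Kira: 09:30-11:30, 13:00-17:00.
Yosef ∩ Ximena ∩ Kira ∩ Mateo: 09:30-11:30, 13:00-15:30, 16:00-17:00.
Yosef ∩ Ximena ∩ Kira ∩ Mateo ∩ Nikolai: 10:30-11:30, 13:00-14:30, 16:30-17:00.
So the common availability across everyone is 10:30-11:30, 13:00-14:30, 16:30-17:00.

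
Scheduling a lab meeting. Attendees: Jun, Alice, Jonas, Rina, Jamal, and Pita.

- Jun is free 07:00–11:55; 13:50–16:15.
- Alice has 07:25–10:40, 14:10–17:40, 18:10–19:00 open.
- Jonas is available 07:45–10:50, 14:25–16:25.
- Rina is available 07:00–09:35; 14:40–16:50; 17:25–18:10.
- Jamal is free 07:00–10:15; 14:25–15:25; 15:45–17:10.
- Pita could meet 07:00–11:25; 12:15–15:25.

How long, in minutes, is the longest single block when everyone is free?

110

Jun ∩ Alice: 07:25-10:40, 14:10-16:15.
Jun ∩ Alice ∩ Jonas: 07:45-10:40, 14:25-16:15.
Jun ∩ Alice ∩ Jonas ∩ Rina: 07:45-09:35, 14:40-16:15.
Jun ∩ Alice ∩ Jonas ∩ Rina ∩ Jamal: 07:45-09:35, 14:40-15:25, 15:45-16:15.
Jun ∩ Alice ∩ Jonas ∩ Rina ∩ Jamal ∩ Pita: 07:45-09:35, 14:40-15:25.
The longest is 07:45-09:35 at 110 minutes.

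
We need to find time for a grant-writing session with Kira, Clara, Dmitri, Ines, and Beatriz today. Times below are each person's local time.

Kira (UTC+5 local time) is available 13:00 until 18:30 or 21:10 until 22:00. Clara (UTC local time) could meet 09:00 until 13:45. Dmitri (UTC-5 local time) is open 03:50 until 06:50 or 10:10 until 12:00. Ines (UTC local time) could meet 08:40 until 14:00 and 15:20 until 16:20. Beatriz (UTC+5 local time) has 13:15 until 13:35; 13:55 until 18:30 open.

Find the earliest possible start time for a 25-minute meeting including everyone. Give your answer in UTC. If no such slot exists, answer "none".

Kira in UTC: 08:00-13:30, 16:10-17:00 (subtract 5h to convert from UTC+5).
Clara in UTC: 09:00-13:45.
Dmitri in UTC: 08:50-11:50, 15:10-17:00 (add 5h to convert from UTC-5).
Ines in UTC: 08:40-14:00, 15:20-16:20.
Beatriz in UTC: 08:15-08:35, 08:55-13:30 (subtract 5h to convert from UTC+5).
Kira ∩ Clara: 09:00-13:30.
Kira ∩ Clara ∩ Dmitri: 09:00-11:50.
Kira ∩ Clara ∩ Dmitri ∩ Ines: 09:00-11:50.
Kira ∩ Clara ∩ Dmitri ∩ Ines ∩ Beatriz: 09:00-11:50.
The first common window of at least 25 minutes is 09:00-11:50, so the earliest start is 09:00.

09:00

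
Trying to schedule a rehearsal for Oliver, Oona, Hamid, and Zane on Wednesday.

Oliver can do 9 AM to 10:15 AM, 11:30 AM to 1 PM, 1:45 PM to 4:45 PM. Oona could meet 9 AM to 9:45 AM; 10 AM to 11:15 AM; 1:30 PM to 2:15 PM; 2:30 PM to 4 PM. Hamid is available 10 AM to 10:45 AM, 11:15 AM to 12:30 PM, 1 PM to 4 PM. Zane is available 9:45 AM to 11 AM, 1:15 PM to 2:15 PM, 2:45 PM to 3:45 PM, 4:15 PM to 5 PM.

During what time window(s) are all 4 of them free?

10:00-10:15, 13:45-14:15, 14:45-15:45

Oliver ∩ Oona: 09:00-09:45, 10:00-10:15, 13:45-14:15, 14:30-16:00.
Oliver ∩ Oona ∩ Hamid: 10:00-10:15, 13:45-14:15, 14:30-16:00.
Oliver ∩ Oona ∩ Hamid ∩ Zane: 10:00-10:15, 13:45-14:15, 14:45-15:45.
So the common availability across everyone is 10:00-10:15, 13:45-14:15, 14:45-15:45.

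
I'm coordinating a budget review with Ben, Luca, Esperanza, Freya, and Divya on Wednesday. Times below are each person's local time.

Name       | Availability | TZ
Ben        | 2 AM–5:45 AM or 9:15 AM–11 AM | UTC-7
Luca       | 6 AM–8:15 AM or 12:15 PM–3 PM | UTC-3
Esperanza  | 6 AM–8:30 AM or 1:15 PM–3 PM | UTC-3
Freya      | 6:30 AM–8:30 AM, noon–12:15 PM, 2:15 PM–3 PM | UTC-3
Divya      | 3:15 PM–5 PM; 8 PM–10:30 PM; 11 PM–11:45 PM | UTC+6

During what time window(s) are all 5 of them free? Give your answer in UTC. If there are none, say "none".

Ben in UTC: 09:00-12:45, 16:15-18:00 (add 7h to convert from UTC-7).
Luca in UTC: 09:00-11:15, 15:15-18:00 (add 3h to convert from UTC-3).
Esperanza in UTC: 09:00-11:30, 16:15-18:00 (add 3h to convert from UTC-3).
Freya in UTC: 09:30-11:30, 15:00-15:15, 17:15-18:00 (add 3h to convert from UTC-3).
Divya in UTC: 09:15-11:00, 14:00-16:30, 17:00-17:45 (subtract 6h to convert from UTC+6).
Ben ∩ Luca: 09:00-11:15, 16:15-18:00.
Ben ∩ Luca ∩ Esperanza: 09:00-11:15, 16:15-18:00.
Ben ∩ Luca ∩ Esperanza ∩ Freya: 09:30-11:15, 17:15-18:00.
Ben ∩ Luca ∩ Esperanza ∩ Freya ∩ Divya: 09:30-11:00, 17:15-17:45.
Those are the intersection windows.

09:30-11:00, 17:15-17:45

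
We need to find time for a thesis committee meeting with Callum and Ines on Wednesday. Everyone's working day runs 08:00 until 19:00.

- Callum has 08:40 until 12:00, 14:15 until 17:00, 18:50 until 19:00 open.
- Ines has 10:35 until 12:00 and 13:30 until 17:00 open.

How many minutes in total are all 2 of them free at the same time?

250

Callum ∩ Ines: 10:35-12:00, 14:15-17:00.
Summing the common windows: 85 + 165 = 250 minutes.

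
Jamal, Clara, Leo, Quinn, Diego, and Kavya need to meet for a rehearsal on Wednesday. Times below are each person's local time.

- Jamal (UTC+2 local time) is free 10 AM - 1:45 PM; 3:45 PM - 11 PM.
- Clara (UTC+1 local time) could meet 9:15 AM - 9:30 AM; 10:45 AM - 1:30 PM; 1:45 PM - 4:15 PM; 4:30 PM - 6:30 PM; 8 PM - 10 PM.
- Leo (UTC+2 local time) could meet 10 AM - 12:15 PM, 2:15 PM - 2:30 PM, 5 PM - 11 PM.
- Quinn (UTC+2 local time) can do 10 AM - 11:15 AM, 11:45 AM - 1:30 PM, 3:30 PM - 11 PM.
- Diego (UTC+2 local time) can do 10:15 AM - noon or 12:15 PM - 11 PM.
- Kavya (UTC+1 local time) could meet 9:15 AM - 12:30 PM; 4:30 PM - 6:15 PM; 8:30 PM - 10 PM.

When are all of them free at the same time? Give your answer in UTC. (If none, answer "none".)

08:15-08:30, 09:45-10:00, 15:30-17:15, 19:30-21:00

Jamal in UTC: 08:00-11:45, 13:45-21:00 (subtract 2h to convert from UTC+2).
Clara in UTC: 08:15-08:30, 09:45-12:30, 12:45-15:15, 15:30-17:30, 19:00-21:00 (subtract 1h to convert from UTC+1).
Leo in UTC: 08:00-10:15, 12:15-12:30, 15:00-21:00 (subtract 2h to convert from UTC+2).
Quinn in UTC: 08:00-09:15, 09:45-11:30, 13:30-21:00 (subtract 2h to convert from UTC+2).
Diego in UTC: 08:15-10:00, 10:15-21:00 (subtract 2h to convert from UTC+2).
Kavya in UTC: 08:15-11:30, 15:30-17:15, 19:30-21:00 (subtract 1h to convert from UTC+1).
Jamal ∩ Clara: 08:15-08:30, 09:45-11:45, 13:45-15:15, 15:30-17:30, 19:00-21:00.
Jamal ∩ Clara ∩ Leo: 08:15-08:30, 09:45-10:15, 15:00-15:15, 15:30-17:30, 19:00-21:00.
Jamal ∩ Clara ∩ Leo ∩ Quinn: 08:15-08:30, 09:45-10:15, 15:00-15:15, 15:30-17:30, 19:00-21:00.
Jamal ∩ Clara ∩ Leo ∩ Quinn ∩ Diego: 08:15-08:30, 09:45-10:00, 15:00-15:15, 15:30-17:30, 19:00-21:00.
Jamal ∩ Clara ∩ Leo ∩ Quinn ∩ Diego ∩ Kavya: 08:15-08:30, 09:45-10:00, 15:30-17:15, 19:30-21:00.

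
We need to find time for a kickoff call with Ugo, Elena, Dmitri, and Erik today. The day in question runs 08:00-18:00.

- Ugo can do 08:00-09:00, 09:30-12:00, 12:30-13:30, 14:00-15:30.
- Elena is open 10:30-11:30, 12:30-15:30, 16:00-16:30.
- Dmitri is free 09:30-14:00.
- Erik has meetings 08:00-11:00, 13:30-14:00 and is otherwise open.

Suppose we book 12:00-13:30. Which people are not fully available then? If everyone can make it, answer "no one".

Ugo free: 08:00-09:00, 09:30-12:00, 12:30-13:30, 14:00-15:30.
Elena free: 10:30-11:30, 12:30-15:30, 16:00-16:30.
Dmitri free: 09:30-14:00.
Erik free: 11:00-13:30, 14:00-18:00 (invert busy blocks within the working day).
Ugo: not fully free for 12:00-13:30. Elena: not fully free for 12:00-13:30. Dmitri: free for 12:00-13:30. Erik: free for 12:00-13:30.

Elena, Ugo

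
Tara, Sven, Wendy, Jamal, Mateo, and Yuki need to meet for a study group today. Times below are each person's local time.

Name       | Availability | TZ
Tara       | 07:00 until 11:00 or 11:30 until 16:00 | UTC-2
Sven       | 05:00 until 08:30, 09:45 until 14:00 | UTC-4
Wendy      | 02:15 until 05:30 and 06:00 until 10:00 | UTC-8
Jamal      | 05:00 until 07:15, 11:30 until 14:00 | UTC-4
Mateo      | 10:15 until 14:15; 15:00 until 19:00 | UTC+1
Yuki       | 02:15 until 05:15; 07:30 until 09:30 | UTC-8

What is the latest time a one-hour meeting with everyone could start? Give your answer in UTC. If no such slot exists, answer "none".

16:30

Tara in UTC: 09:00-13:00, 13:30-18:00 (add 2h to convert from UTC-2).
Sven in UTC: 09:00-12:30, 13:45-18:00 (add 4h to convert from UTC-4).
Wendy in UTC: 10:15-13:30, 14:00-18:00 (add 8h to convert from UTC-8).
Jamal in UTC: 09:00-11:15, 15:30-18:00 (add 4h to convert from UTC-4).
Mateo in UTC: 09:15-13:15, 14:00-18:00 (subtract 1h to convert from UTC+1).
Yuki in UTC: 10:15-13:15, 15:30-17:30 (add 8h to convert from UTC-8).
Tara ∩ Sven: 09:00-12:30, 13:45-18:00.
Tara ∩ Sven ∩ Wendy: 10:15-12:30, 14:00-18:00.
Tara ∩ Sven ∩ Wendy ∩ Jamal: 10:15-11:15, 15:30-18:00.
Tara ∩ Sven ∩ Wendy ∩ Jamal ∩ Mateo: 10:15-11:15, 15:30-18:00.
Tara ∩ Sven ∩ Wendy ∩ Jamal ∩ Mateo ∩ Yuki: 10:15-11:15, 15:30-17:30.
So the common availability across everyone is 10:15-11:15, 15:30-17:30.
The last common window of at least 60 minutes is 15:30-17:30; a 60-minute meeting can start as late as 16:30 and still end by 17:30.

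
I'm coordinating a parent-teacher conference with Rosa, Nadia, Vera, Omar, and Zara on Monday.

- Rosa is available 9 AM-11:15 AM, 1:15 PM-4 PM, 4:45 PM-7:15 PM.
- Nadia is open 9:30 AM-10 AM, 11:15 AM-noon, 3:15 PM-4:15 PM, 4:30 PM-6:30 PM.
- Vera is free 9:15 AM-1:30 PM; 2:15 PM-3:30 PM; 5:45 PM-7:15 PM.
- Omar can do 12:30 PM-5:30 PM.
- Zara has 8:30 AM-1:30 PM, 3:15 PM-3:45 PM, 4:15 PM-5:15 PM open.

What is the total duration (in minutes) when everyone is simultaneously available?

Rosa ∩ Nadia: 09:30-10:00, 15:15-16:00, 16:45-18:30.
Rosa ∩ Nadia ∩ Vera: 09:30-10:00, 15:15-15:30, 17:45-18:30.
Rosa ∩ Nadia ∩ Vera ∩ Omar: 15:15-15:30.
Rosa ∩ Nadia ∩ Vera ∩ Omar ∩ Zara: 15:15-15:30.
That's a single block of 15 minutes.

15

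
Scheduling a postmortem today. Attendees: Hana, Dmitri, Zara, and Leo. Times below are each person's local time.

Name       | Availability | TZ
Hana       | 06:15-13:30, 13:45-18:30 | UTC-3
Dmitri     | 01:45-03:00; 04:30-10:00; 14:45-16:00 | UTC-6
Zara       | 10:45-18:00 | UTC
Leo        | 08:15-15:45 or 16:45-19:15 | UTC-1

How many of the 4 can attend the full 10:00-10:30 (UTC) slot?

Hana in UTC: 09:15-16:30, 16:45-21:30 (add 3h to convert from UTC-3).
Dmitri in UTC: 07:45-09:00, 10:30-16:00, 20:45-22:00 (add 6h to convert from UTC-6).
Zara in UTC: 10:45-18:00.
Leo in UTC: 09:15-16:45, 17:45-20:15 (add 1h to convert from UTC-1).
Hana and Leo can make the full 10:00-10:30 slot — that's 2.

2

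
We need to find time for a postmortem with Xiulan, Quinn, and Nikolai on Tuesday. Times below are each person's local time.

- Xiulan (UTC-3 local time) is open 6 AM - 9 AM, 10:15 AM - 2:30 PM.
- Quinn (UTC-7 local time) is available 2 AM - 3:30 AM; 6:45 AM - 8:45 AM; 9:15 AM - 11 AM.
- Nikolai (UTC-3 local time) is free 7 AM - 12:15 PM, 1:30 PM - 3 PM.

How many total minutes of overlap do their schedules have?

Xiulan in UTC: 09:00-12:00, 13:15-17:30 (add 3h to convert from UTC-3).
Quinn in UTC: 09:00-10:30, 13:45-15:45, 16:15-18:00 (add 7h to convert from UTC-7).
Nikolai in UTC: 10:00-15:15, 16:30-18:00 (add 3h to convert from UTC-3).
Xiulan ∩ Quinn: 09:00-10:30, 13:45-15:45, 16:15-17:30.
Xiulan ∩ Quinn ∩ Nikolai: 10:00-10:30, 13:45-15:15, 16:30-17:30.
Summing the common windows: 30 + 90 + 60 = 180 minutes.

180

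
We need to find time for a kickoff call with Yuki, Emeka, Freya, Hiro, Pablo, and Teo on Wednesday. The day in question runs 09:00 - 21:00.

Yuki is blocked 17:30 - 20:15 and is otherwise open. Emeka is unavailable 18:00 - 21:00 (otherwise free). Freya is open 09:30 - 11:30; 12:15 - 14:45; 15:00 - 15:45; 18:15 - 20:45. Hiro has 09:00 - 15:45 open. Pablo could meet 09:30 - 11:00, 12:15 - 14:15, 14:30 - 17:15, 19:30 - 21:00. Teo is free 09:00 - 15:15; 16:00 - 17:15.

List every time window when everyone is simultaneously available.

Yuki free: 09:00-17:30, 20:15-21:00 (invert busy blocks within the working day).
Emeka free: 09:00-18:00 (invert busy blocks within the working day).
Freya free: 09:30-11:30, 12:15-14:45, 15:00-15:45, 18:15-20:45.
Hiro free: 09:00-15:45.
Pablo free: 09:30-11:00, 12:15-14:15, 14:30-17:15, 19:30-21:00.
Teo free: 09:00-15:15, 16:00-17:15.
Yuki ∩ Emeka: 09:00-17:30.
Yuki ∩ Emeka ∩ Freya: 09:30-11:30, 12:15-14:45, 15:00-15:45.
Yuki ∩ Emeka ∩ Freya ∩ Hiro: 09:30-11:30, 12:15-14:45, 15:00-15:45.
Yuki ∩ Emeka ∩ Freya ∩ Hiro ∩ Pablo: 09:30-11:00, 12:15-14:15, 14:30-14:45, 15:00-15:45.
Yuki ∩ Emeka ∩ Freya ∩ Hiro ∩ Pablo ∩ Teo: 09:30-11:00, 12:15-14:15, 14:30-14:45, 15:00-15:15.

09:30-11:00, 12:15-14:15, 14:30-14:45, 15:00-15:15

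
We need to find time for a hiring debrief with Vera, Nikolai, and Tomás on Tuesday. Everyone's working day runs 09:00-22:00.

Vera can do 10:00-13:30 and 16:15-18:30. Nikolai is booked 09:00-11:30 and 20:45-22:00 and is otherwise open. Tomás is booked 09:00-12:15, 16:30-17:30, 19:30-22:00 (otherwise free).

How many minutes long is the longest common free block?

75

Vera free: 10:00-13:30, 16:15-18:30.
Nikolai free: 11:30-20:45 (invert busy blocks within the working day).
Tomás free: 12:15-16:30, 17:30-19:30 (invert busy blocks within the working day).
Vera ∩ Nikolai: 11:30-13:30, 16:15-18:30.
Vera ∩ Nikolai ∩ Tomás: 12:15-13:30, 16:15-16:30, 17:30-18:30.
The longest is 12:15-13:30 at 75 minutes.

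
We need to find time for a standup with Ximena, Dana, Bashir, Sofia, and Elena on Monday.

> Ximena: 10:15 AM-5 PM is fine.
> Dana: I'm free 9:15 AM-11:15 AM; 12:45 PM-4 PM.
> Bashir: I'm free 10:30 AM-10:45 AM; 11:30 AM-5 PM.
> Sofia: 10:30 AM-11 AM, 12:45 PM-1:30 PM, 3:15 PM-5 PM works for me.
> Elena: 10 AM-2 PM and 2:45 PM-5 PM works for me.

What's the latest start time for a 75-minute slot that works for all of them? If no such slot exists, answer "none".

none

Ximena ∩ Dana: 10:15-11:15, 12:45-16:00.
Ximena ∩ Dana ∩ Bashir: 10:30-10:45, 12:45-16:00.
Ximena ∩ Dana ∩ Bashir ∩ Sofia: 10:30-10:45, 12:45-13:30, 15:15-16:00.
Ximena ∩ Dana ∩ Bashir ∩ Sofia ∩ Elena: 10:30-10:45, 12:45-13:30, 15:15-16:00.
Those are the intersection windows.
No common window is at least 75 minutes long.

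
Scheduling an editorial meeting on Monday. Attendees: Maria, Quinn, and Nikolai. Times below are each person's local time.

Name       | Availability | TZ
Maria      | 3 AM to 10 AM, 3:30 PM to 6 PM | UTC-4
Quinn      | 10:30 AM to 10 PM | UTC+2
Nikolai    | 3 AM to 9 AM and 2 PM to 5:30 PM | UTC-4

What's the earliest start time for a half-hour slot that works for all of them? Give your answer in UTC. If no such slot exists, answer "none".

08:30

Maria in UTC: 07:00-14:00, 19:30-22:00 (add 4h to convert from UTC-4).
Quinn in UTC: 08:30-20:00 (subtract 2h to convert from UTC+2).
Nikolai in UTC: 07:00-13:00, 18:00-21:30 (add 4h to convert from UTC-4).
Maria ∩ Quinn: 08:30-14:00, 19:30-20:00.
Maria ∩ Quinn ∩ Nikolai: 08:30-13:00, 19:30-20:00.
Those are the intersection windows.
The first common window of at least 30 minutes is 08:30-13:00, so the earliest start is 08:30.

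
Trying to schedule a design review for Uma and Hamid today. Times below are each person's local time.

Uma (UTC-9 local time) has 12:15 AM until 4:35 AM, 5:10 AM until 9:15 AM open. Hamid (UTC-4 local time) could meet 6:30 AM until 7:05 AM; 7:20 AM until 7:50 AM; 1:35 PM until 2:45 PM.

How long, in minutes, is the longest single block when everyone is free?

40

Uma in UTC: 09:15-13:35, 14:10-18:15 (add 9h to convert from UTC-9).
Hamid in UTC: 10:30-11:05, 11:20-11:50, 17:35-18:45 (add 4h to convert from UTC-4).
Uma ∩ Hamid: 10:30-11:05, 11:20-11:50, 17:35-18:15.
The longest is 17:35-18:15 at 40 minutes.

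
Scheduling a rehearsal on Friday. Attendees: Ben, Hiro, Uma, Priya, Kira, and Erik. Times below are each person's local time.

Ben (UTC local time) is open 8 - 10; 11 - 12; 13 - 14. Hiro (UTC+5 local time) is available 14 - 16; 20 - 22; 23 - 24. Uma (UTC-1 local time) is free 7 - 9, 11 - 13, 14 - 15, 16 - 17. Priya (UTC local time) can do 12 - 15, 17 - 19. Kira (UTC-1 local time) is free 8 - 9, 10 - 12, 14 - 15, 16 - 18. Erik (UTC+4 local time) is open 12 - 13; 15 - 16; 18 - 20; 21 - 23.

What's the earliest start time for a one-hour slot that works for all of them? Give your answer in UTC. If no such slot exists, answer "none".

none

Ben in UTC: 08:00-10:00, 11:00-12:00, 13:00-14:00.
Hiro in UTC: 09:00-11:00, 15:00-17:00, 18:00-19:00 (subtract 5h to convert from UTC+5).
Uma in UTC: 08:00-10:00, 12:00-14:00, 15:00-16:00, 17:00-18:00 (add 1h to convert from UTC-1).
Priya in UTC: 12:00-15:00, 17:00-19:00.
Kira in UTC: 09:00-10:00, 11:00-13:00, 15:00-16:00, 17:00-19:00 (add 1h to convert from UTC-1).
Erik in UTC: 08:00-09:00, 11:00-12:00, 14:00-16:00, 17:00-19:00 (subtract 4h to convert from UTC+4).
Ben ∩ Hiro: 09:00-10:00.
Ben ∩ Hiro ∩ Uma: 09:00-10:00.
Ben ∩ Hiro ∩ Uma ∩ Priya: ∅.
Ben ∩ Hiro ∩ Uma ∩ Priya ∩ Kira: ∅.
Ben ∩ Hiro ∩ Uma ∩ Priya ∩ Kira ∩ Erik: ∅.
There is no time when everyone is free.
No common window is at least 60 minutes long.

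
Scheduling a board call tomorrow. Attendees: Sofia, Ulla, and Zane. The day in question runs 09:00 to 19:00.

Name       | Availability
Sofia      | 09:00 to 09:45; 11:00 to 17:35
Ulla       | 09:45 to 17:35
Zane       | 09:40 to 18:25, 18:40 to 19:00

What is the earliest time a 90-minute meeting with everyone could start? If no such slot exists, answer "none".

11:00

Sofia ∩ Ulla: 11:00-17:35.
Sofia ∩ Ulla ∩ Zane: 11:00-17:35.
The first common window of at least 90 minutes is 11:00-17:35, so the earliest start is 11:00.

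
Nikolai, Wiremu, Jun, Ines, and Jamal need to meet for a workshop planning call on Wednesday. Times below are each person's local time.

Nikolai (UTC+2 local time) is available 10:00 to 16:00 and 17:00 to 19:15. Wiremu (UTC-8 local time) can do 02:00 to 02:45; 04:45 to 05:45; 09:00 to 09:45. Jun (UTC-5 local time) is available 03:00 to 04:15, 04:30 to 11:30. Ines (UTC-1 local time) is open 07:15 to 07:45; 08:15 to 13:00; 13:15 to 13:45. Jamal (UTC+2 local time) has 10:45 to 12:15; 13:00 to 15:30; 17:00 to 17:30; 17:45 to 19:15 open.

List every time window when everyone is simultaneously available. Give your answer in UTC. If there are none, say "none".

Nikolai in UTC: 08:00-14:00, 15:00-17:15 (subtract 2h to convert from UTC+2).
Wiremu in UTC: 10:00-10:45, 12:45-13:45, 17:00-17:45 (add 8h to convert from UTC-8).
Jun in UTC: 08:00-09:15, 09:30-16:30 (add 5h to convert from UTC-5).
Ines in UTC: 08:15-08:45, 09:15-14:00, 14:15-14:45 (add 1h to convert from UTC-1).
Jamal in UTC: 08:45-10:15, 11:00-13:30, 15:00-15:30, 15:45-17:15 (subtract 2h to convert from UTC+2).
Nikolai ∩ Wiremu: 10:00-10:45, 12:45-13:45, 17:00-17:15.
Nikolai ∩ Wiremu ∩ Jun: 10:00-10:45, 12:45-13:45.
Nikolai ∩ Wiremu ∩ Jun ∩ Ines: 10:00-10:45, 12:45-13:45.
Nikolai ∩ Wiremu ∩ Jun ∩ Ines ∩ Jamal: 10:00-10:15, 12:45-13:30.

10:00-10:15, 12:45-13:30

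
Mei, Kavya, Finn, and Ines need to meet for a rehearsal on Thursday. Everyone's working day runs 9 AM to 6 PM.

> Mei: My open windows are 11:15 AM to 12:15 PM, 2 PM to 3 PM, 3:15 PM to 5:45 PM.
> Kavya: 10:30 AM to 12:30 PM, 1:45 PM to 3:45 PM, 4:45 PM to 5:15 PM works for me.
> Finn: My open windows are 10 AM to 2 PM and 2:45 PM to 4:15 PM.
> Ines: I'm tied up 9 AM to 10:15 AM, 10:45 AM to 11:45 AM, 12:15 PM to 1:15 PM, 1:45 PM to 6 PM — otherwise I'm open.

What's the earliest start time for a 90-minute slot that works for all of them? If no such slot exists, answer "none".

Mei free: 11:15-12:15, 14:00-15:00, 15:15-17:45.
Kavya free: 10:30-12:30, 13:45-15:45, 16:45-17:15.
Finn free: 10:00-14:00, 14:45-16:15.
Ines free: 10:15-10:45, 11:45-12:15, 13:15-13:45 (invert busy blocks within the working day).
Mei ∩ Kavya: 11:15-12:15, 14:00-15:00, 15:15-15:45, 16:45-17:15.
Mei ∩ Kavya ∩ Finn: 11:15-12:15, 14:45-15:00, 15:15-15:45.
Mei ∩ Kavya ∩ Finn ∩ Ines: 11:45-12:15.
Those are the intersection windows.
No common window is at least 90 minutes long.

none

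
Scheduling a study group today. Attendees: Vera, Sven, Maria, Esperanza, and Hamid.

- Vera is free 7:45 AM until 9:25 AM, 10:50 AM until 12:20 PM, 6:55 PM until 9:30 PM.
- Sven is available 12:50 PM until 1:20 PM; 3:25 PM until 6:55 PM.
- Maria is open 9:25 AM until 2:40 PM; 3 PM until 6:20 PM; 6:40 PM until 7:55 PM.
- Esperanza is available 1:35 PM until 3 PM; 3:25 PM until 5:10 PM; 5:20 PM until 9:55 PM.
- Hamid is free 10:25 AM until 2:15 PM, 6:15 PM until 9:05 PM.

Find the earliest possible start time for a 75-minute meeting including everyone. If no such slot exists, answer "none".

Vera ∩ Sven: ∅.
Vera ∩ Sven ∩ Maria: ∅.
Vera ∩ Sven ∩ Maria ∩ Esperanza: ∅.
Vera ∩ Sven ∩ Maria ∩ Esperanza ∩ Hamid: ∅.
There is no time when everyone is free.
No common window is at least 75 minutes long.

none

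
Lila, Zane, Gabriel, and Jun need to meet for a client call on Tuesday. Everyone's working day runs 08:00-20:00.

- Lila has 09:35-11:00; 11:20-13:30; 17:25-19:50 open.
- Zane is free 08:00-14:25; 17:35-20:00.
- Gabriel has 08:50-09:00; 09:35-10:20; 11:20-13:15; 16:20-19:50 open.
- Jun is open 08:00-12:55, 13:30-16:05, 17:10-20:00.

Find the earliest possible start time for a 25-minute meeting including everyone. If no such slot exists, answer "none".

Lila ∩ Zane: 09:35-11:00, 11:20-13:30, 17:35-19:50.
Lila ∩ Zane ∩ Gabriel: 09:35-10:20, 11:20-13:15, 17:35-19:50.
Lila ∩ Zane ∩ Gabriel ∩ Jun: 09:35-10:20, 11:20-12:55, 17:35-19:50.
So the common availability across everyone is 09:35-10:20, 11:20-12:55, 17:35-19:50.
The first common window of at least 25 minutes is 09:35-10:20, so the earliest start is 09:35.

09:35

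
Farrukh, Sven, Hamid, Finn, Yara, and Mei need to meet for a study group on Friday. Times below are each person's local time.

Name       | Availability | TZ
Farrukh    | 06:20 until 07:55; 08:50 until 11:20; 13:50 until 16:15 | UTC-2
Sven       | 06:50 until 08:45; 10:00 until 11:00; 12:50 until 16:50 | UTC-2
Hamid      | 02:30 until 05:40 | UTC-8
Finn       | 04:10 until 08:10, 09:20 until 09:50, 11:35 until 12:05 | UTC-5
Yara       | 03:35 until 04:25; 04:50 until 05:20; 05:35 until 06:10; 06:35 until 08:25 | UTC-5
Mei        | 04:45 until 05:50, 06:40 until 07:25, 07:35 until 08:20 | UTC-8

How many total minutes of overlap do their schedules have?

Farrukh in UTC: 08:20-09:55, 10:50-13:20, 15:50-18:15 (add 2h to convert from UTC-2).
Sven in UTC: 08:50-10:45, 12:00-13:00, 14:50-18:50 (add 2h to convert from UTC-2).
Hamid in UTC: 10:30-13:40 (add 8h to convert from UTC-8).
Finn in UTC: 09:10-13:10, 14:20-14:50, 16:35-17:05 (add 5h to convert from UTC-5).
Yara in UTC: 08:35-09:25, 09:50-10:20, 10:35-11:10, 11:35-13:25 (add 5h to convert from UTC-5).
Mei in UTC: 12:45-13:50, 14:40-15:25, 15:35-16:20 (add 8h to convert from UTC-8).
Farrukh ∩ Sven: 08:50-09:55, 12:00-13:00, 15:50-18:15.
Farrukh ∩ Sven ∩ Hamid: 12:00-13:00.
Farrukh ∩ Sven ∩ Hamid ∩ Finn: 12:00-13:00.
Farrukh ∩ Sven ∩ Hamid ∩ Finn ∩ Yara: 12:00-13:00.
Farrukh ∩ Sven ∩ Hamid ∩ Finn ∩ Yara ∩ Mei: 12:45-13:00.
So the common availability across everyone is 12:45-13:00.
That's a single block of 15 minutes.

15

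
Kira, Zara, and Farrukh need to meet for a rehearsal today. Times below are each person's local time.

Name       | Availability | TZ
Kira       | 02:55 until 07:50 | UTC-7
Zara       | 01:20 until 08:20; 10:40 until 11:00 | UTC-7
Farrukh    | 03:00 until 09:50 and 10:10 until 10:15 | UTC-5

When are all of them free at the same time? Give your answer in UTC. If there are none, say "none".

09:55-14:50

Kira in UTC: 09:55-14:50 (add 7h to convert from UTC-7).
Zara in UTC: 08:20-15:20, 17:40-18:00 (add 7h to convert from UTC-7).
Farrukh in UTC: 08:00-14:50, 15:10-15:15 (add 5h to convert from UTC-5).
Kira ∩ Zara: 09:55-14:50.
Kira ∩ Zara ∩ Farrukh: 09:55-14:50.
Those are the intersection windows.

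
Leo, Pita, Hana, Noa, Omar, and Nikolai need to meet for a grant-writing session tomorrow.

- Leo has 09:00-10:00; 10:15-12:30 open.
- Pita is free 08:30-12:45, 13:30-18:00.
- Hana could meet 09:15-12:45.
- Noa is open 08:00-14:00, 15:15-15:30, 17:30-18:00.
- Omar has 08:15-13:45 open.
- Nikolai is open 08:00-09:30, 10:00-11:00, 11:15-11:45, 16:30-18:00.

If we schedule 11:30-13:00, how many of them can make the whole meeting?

2

Noa and Omar can make the full 11:30-13:00 slot — that's 2.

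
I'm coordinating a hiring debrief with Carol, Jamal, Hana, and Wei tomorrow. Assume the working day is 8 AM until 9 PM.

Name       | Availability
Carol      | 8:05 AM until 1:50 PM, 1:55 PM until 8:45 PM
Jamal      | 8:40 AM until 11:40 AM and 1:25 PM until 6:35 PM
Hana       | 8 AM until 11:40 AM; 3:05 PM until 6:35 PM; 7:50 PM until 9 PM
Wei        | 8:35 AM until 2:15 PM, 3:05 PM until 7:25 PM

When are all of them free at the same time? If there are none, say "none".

08:40-11:40, 15:05-18:35

Carol ∩ Jamal: 08:40-11:40, 13:25-13:50, 13:55-18:35.
Carol ∩ Jamal ∩ Hana: 08:40-11:40, 15:05-18:35.
Carol ∩ Jamal ∩ Hana ∩ Wei: 08:40-11:40, 15:05-18:35.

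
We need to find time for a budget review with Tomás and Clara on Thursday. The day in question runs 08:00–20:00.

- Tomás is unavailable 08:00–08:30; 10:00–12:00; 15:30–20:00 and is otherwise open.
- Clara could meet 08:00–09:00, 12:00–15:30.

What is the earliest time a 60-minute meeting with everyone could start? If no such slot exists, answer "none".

12:00

Tomás free: 08:30-10:00, 12:00-15:30 (invert busy blocks within the working day).
Clara free: 08:00-09:00, 12:00-15:30.
Tomás ∩ Clara: 08:30-09:00, 12:00-15:30.
Those are the intersection windows.
The first common window of at least 60 minutes is 12:00-15:30, so the earliest start is 12:00.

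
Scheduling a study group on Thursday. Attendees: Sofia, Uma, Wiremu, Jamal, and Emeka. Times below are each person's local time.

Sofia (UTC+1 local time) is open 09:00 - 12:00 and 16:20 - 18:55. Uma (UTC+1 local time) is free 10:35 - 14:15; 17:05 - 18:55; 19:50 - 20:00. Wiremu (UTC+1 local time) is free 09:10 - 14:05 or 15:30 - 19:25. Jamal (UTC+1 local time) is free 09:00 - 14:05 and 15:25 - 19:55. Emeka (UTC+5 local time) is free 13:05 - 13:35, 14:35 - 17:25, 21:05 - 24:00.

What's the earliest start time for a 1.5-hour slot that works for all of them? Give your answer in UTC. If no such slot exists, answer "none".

Sofia in UTC: 08:00-11:00, 15:20-17:55 (subtract 1h to convert from UTC+1).
Uma in UTC: 09:35-13:15, 16:05-17:55, 18:50-19:00 (subtract 1h to convert from UTC+1).
Wiremu in UTC: 08:10-13:05, 14:30-18:25 (subtract 1h to convert from UTC+1).
Jamal in UTC: 08:00-13:05, 14:25-18:55 (subtract 1h to convert from UTC+1).
Emeka in UTC: 08:05-08:35, 09:35-12:25, 16:05-19:00 (subtract 5h to convert from UTC+5).
Sofia ∩ Uma: 09:35-11:00, 16:05-17:55.
Sofia ∩ Uma ∩ Wiremu: 09:35-11:00, 16:05-17:55.
Sofia ∩ Uma ∩ Wiremu ∩ Jamal: 09:35-11:00, 16:05-17:55.
Sofia ∩ Uma ∩ Wiremu ∩ Jamal ∩ Emeka: 09:35-11:00, 16:05-17:55.
The first common window of at least 90 minutes is 16:05-17:55, so the earliest start is 16:05.

16:05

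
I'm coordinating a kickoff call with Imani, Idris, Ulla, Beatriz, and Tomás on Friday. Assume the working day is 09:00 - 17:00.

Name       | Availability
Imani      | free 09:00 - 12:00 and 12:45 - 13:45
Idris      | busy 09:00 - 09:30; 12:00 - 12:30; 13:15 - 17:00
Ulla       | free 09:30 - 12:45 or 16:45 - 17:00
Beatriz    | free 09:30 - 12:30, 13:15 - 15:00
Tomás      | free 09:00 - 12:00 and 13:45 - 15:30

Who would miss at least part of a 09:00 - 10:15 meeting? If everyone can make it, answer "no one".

Imani free: 09:00-12:00, 12:45-13:45.
Idris free: 09:30-12:00, 12:30-13:15 (invert busy blocks within the working day).
Ulla free: 09:30-12:45, 16:45-17:00.
Beatriz free: 09:30-12:30, 13:15-15:00.
Tomás free: 09:00-12:00, 13:45-15:30.
Imani: free for 09:00-10:15. Idris: not fully free for 09:00-10:15. Ulla: not fully free for 09:00-10:15. Beatriz: not fully free for 09:00-10:15. Tomás: free for 09:00-10:15.

Beatriz, Idris, Ulla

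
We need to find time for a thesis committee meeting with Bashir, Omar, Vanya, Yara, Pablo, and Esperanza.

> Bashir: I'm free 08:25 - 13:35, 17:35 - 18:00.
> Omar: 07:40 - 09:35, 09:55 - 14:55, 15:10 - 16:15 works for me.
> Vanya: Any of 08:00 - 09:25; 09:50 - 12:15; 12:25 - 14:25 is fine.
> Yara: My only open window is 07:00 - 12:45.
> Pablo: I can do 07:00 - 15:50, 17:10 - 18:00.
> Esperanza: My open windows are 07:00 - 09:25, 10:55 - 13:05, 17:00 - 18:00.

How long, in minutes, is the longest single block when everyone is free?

80

Bashir ∩ Omar: 08:25-09:35, 09:55-13:35.
Bashir ∩ Omar ∩ Vanya: 08:25-09:25, 09:55-12:15, 12:25-13:35.
Bashir ∩ Omar ∩ Vanya ∩ Yara: 08:25-09:25, 09:55-12:15, 12:25-12:45.
Bashir ∩ Omar ∩ Vanya ∩ Yara ∩ Pablo: 08:25-09:25, 09:55-12:15, 12:25-12:45.
Bashir ∩ Omar ∩ Vanya ∩ Yara ∩ Pablo ∩ Esperanza: 08:25-09:25, 10:55-12:15, 12:25-12:45.
The longest is 10:55-12:15 at 80 minutes.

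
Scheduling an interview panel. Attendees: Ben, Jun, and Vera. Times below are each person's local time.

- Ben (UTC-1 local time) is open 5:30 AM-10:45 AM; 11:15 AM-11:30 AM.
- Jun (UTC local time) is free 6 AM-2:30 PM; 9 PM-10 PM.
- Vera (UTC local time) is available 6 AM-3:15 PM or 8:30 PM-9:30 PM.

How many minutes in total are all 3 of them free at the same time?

330

Ben in UTC: 06:30-11:45, 12:15-12:30 (add 1h to convert from UTC-1).
Jun in UTC: 06:00-14:30, 21:00-22:00.
Vera in UTC: 06:00-15:15, 20:30-21:30.
Ben ∩ Jun: 06:30-11:45, 12:15-12:30.
Ben ∩ Jun ∩ Vera: 06:30-11:45, 12:15-12:30.
So the common availability across everyone is 06:30-11:45, 12:15-12:30.
Summing the common windows: 315 + 15 = 330 minutes.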